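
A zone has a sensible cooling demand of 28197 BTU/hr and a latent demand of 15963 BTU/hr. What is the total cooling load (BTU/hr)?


Qt = 28197 + 15963 = 44160 BTU/hr

44160 BTU/hr


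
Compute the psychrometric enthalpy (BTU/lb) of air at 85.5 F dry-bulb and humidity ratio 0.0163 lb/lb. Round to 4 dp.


h = 0.24*85.5 + 0.0163*(1061+0.444*85.5) = 38.4331 BTU/lb

38.4331 BTU/lb


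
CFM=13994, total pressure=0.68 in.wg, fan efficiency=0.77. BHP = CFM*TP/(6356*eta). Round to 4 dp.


BHP = 13994 * 0.68 / (6356 * 0.77) = 1.9444 hp

1.9444 hp


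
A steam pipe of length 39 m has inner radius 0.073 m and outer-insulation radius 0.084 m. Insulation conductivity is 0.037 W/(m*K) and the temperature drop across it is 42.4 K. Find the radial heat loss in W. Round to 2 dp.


Q = 2*pi*0.037*39*42.4/ln(0.084/0.073) = 2738.90 W

2738.90 W


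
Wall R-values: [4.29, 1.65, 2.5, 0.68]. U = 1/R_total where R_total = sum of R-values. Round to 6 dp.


R_total = 4.29 + 1.65 + 2.5 + 0.68 = 9.12
U = 1/9.12 = 0.109649

0.109649


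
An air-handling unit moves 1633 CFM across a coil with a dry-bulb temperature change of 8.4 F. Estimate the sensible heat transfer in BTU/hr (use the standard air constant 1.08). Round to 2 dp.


Q = 1.08 * 1633 * 8.4 = 14814.58 BTU/hr

14814.58 BTU/hr


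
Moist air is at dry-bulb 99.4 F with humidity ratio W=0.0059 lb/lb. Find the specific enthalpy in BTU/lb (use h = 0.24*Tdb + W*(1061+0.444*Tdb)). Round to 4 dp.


h = 0.24*99.4 + 0.0059*(1061+0.444*99.4) = 30.3763 BTU/lb

30.3763 BTU/lb


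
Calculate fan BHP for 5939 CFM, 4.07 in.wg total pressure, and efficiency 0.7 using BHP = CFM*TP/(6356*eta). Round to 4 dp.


BHP = 5939 * 4.07 / (6356 * 0.7) = 5.4328 hp

5.4328 hp


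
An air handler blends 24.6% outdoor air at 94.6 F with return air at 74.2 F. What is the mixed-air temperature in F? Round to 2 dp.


T_mix = 74.2 + (24.6/100)*(94.6-74.2) = 79.22 F

79.22 F


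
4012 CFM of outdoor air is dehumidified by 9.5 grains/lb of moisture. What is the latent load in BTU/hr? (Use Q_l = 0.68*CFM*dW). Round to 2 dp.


Q = 0.68 * 4012 * 9.5 = 25917.52 BTU/hr

25917.52 BTU/hr


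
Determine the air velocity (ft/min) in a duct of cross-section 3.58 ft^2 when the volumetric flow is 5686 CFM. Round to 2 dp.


V = 5686 / 3.58 = 1588.27 ft/min

1588.27 ft/min


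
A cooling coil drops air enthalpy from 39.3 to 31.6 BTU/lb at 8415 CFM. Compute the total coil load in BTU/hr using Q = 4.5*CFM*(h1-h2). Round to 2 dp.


Q = 4.5 * 8415 * (39.3 - 31.6) = 291579.75 BTU/hr

291579.75 BTU/hr


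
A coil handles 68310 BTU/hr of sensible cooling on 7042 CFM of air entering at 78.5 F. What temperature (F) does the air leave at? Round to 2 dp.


dT = 68310/(1.08*7042) = 8.9818
T_leave = 78.5 - 8.9818 = 69.52 F

69.52 F


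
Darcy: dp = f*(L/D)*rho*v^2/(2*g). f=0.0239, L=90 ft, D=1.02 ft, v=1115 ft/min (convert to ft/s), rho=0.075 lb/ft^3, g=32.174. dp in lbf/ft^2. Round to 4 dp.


v_fps = 1115/60 = 18.5833 ft/s
dp = 0.0239*(90/1.02)*0.075*18.5833^2/(2*32.174) = 0.8488 lbf/ft^2

0.8488 lbf/ft^2


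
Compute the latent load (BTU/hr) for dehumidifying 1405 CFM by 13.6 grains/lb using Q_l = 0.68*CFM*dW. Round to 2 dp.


Q = 0.68 * 1405 * 13.6 = 12993.44 BTU/hr

12993.44 BTU/hr


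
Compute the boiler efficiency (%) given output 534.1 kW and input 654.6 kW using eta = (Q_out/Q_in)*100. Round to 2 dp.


eta = (534.1/654.6)*100 = 81.59 %

81.59 %


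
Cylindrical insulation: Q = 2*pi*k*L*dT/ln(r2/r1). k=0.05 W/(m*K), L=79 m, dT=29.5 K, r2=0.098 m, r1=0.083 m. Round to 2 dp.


Q = 2*pi*0.05*79*29.5/ln(0.098/0.083) = 4407.16 W

4407.16 W


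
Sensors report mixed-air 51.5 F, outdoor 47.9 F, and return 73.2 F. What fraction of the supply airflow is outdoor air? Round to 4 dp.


frac = (51.5 - 73.2) / (47.9 - 73.2) = 0.8577

0.8577


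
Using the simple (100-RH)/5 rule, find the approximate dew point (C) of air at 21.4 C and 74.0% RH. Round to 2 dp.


Td = 21.4 - (100-74.0)/5 = 16.20 C

16.20 C


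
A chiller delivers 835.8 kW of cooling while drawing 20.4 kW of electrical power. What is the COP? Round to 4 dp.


COP = 835.8 / 20.4 = 40.9706

40.9706


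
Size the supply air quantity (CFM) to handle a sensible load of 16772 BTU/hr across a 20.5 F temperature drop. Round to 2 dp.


CFM = 16772 / (1.08 * 20.5) = 757.54

757.54 CFM


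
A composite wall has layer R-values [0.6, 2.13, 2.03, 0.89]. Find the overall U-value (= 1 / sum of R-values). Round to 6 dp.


R_total = 0.6 + 2.13 + 2.03 + 0.89 = 5.65
U = 1/5.65 = 0.176991

0.176991


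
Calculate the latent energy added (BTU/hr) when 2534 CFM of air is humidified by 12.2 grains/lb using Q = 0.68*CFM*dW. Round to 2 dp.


Q = 0.68 * 2534 * 12.2 = 21022.06 BTU/hr

21022.06 BTU/hr


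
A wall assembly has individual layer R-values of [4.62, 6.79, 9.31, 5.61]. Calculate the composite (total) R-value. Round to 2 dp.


R_total = 4.62 + 6.79 + 9.31 + 5.61 = 26.33

26.33


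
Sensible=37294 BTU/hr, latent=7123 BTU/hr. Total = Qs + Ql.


Qt = 37294 + 7123 = 44417 BTU/hr

44417 BTU/hr


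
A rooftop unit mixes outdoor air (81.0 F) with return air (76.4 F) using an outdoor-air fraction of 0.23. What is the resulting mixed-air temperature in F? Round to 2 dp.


T_mix = 0.23*81.0 + 0.77*76.4 = 77.46 F

77.46 F


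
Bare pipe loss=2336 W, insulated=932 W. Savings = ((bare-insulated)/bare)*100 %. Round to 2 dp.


Savings = ((2336-932)/2336)*100 = 60.10 %

60.10 %


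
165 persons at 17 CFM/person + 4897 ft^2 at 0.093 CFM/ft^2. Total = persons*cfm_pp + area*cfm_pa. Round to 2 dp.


Total = 165*17 + 4897*0.093 = 3260.42 CFM

3260.42 CFM


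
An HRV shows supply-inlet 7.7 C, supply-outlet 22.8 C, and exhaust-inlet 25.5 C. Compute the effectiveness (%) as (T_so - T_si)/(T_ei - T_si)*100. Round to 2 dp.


eff = (22.8-7.7)/(25.5-7.7)*100 = 84.83 %

84.83 %


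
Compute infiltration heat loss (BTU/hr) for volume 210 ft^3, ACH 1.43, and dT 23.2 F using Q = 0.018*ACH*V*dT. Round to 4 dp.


Q = 0.018 * 1.43 * 210 * 23.2 = 125.4053 BTU/hr

125.4053 BTU/hr


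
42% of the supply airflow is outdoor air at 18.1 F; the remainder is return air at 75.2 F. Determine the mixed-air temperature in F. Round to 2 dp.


T_mix = 0.42*18.1 + 0.58*75.2 = 51.22 F

51.22 F


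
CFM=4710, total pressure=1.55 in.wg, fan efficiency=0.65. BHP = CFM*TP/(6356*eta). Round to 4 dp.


BHP = 4710 * 1.55 / (6356 * 0.65) = 1.7671 hp

1.7671 hp


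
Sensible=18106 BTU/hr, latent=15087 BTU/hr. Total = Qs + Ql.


Qt = 18106 + 15087 = 33193 BTU/hr

33193 BTU/hr


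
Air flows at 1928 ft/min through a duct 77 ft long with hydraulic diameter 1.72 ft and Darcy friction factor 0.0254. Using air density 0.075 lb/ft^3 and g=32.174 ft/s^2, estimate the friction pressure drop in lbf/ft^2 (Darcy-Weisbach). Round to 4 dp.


v_fps = 1928/60 = 32.1333 ft/s
dp = 0.0254*(77/1.72)*0.075*32.1333^2/(2*32.174) = 1.3685 lbf/ft^2

1.3685 lbf/ft^2


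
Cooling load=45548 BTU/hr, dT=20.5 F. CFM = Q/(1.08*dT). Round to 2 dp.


CFM = 45548 / (1.08 * 20.5) = 2057.27

2057.27 CFM


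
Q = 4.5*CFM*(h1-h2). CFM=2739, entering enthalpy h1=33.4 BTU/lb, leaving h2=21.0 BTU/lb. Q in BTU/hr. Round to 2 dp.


Q = 4.5 * 2739 * (33.4 - 21.0) = 152836.20 BTU/hr

152836.20 BTU/hr


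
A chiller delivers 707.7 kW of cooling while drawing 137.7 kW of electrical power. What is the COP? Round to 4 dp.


COP = 707.7 / 137.7 = 5.1394

5.1394


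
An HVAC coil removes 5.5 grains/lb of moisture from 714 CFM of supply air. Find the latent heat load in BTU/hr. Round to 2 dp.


Q = 0.68 * 714 * 5.5 = 2670.36 BTU/hr

2670.36 BTU/hr


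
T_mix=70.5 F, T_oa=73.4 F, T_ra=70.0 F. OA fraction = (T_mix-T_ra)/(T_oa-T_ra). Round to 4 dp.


frac = (70.5 - 70.0) / (73.4 - 70.0) = 0.1471

0.1471


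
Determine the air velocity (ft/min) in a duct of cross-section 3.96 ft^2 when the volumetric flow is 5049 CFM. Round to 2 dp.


V = 5049 / 3.96 = 1275.00 ft/min

1275.00 ft/min


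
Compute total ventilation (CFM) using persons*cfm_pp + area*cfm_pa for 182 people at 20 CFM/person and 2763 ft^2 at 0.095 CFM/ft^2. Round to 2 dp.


Total = 182*20 + 2763*0.095 = 3902.49 CFM

3902.49 CFM


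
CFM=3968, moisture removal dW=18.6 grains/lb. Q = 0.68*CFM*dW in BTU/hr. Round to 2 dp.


Q = 0.68 * 3968 * 18.6 = 50187.26 BTU/hr

50187.26 BTU/hr


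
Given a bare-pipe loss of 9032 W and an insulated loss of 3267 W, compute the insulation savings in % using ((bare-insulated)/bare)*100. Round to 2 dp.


Savings = ((9032-3267)/9032)*100 = 63.83 %

63.83 %


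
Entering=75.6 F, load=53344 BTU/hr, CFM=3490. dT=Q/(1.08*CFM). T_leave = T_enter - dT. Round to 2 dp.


dT = 53344/(1.08*3490) = 14.1526
T_leave = 75.6 - 14.1526 = 61.45 F

61.45 F


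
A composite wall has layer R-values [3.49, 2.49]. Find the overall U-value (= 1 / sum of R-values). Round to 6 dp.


R_total = 3.49 + 2.49 = 5.98
U = 1/5.98 = 0.167224

0.167224


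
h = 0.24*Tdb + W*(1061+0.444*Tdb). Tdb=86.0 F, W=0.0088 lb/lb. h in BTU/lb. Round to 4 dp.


h = 0.24*86.0 + 0.0088*(1061+0.444*86.0) = 30.3128 BTU/lb

30.3128 BTU/lb


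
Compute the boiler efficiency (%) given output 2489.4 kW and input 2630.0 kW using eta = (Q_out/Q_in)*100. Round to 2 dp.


eta = (2489.4/2630.0)*100 = 94.65 %

94.65 %


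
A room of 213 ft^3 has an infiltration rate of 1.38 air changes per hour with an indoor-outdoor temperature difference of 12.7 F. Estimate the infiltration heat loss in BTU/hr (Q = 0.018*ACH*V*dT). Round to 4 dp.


Q = 0.018 * 1.38 * 213 * 12.7 = 67.1947 BTU/hr

67.1947 BTU/hr


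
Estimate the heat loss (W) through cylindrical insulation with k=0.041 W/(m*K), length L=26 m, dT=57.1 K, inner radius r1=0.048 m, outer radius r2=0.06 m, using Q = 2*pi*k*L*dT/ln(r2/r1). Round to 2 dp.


Q = 2*pi*0.041*26*57.1/ln(0.06/0.048) = 1713.91 W

1713.91 W


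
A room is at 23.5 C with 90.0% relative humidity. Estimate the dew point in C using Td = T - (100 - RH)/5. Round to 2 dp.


Td = 23.5 - (100-90.0)/5 = 21.50 C

21.50 C


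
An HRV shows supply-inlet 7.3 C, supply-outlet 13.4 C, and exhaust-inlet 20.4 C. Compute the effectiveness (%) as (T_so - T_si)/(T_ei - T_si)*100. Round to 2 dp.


eff = (13.4-7.3)/(20.4-7.3)*100 = 46.56 %

46.56 %


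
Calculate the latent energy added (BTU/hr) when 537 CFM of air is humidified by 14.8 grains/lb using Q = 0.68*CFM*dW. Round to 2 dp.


Q = 0.68 * 537 * 14.8 = 5404.37 BTU/hr

5404.37 BTU/hr


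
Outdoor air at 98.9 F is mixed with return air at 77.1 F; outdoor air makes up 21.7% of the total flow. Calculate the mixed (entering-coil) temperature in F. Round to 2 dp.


T_mix = 77.1 + (21.7/100)*(98.9-77.1) = 81.83 F

81.83 F


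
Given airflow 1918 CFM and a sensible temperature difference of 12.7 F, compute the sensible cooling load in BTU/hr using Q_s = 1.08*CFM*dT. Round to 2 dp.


Q = 1.08 * 1918 * 12.7 = 26307.29 BTU/hr

26307.29 BTU/hr


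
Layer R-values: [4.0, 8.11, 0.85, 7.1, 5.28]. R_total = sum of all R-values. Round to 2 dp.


R_total = 4.0 + 8.11 + 0.85 + 7.1 + 5.28 = 25.34

25.34


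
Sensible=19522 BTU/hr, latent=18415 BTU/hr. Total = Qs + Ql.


Qt = 19522 + 18415 = 37937 BTU/hr

37937 BTU/hr


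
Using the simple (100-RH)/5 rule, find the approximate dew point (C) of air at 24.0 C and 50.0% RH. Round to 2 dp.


Td = 24.0 - (100-50.0)/5 = 14.00 C

14.00 C


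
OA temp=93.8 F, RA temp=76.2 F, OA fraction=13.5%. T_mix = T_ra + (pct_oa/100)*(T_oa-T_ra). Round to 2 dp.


T_mix = 76.2 + (13.5/100)*(93.8-76.2) = 78.58 F

78.58 F


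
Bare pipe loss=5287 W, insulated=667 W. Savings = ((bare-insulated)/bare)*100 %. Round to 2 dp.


Savings = ((5287-667)/5287)*100 = 87.38 %

87.38 %


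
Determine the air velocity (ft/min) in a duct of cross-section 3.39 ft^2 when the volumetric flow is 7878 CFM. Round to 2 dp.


V = 7878 / 3.39 = 2323.89 ft/min

2323.89 ft/min


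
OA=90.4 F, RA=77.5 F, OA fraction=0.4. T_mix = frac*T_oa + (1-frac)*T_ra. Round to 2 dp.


T_mix = 0.4*90.4 + 0.6*77.5 = 82.66 F

82.66 F


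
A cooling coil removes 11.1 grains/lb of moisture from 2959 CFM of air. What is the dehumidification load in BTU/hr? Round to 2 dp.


Q = 0.68 * 2959 * 11.1 = 22334.53 BTU/hr

22334.53 BTU/hr


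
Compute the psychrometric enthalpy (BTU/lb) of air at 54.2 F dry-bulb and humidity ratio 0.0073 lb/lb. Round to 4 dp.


h = 0.24*54.2 + 0.0073*(1061+0.444*54.2) = 20.9290 BTU/lb

20.9290 BTU/lb


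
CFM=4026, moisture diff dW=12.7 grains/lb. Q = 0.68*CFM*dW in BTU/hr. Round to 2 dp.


Q = 0.68 * 4026 * 12.7 = 34768.54 BTU/hr

34768.54 BTU/hr


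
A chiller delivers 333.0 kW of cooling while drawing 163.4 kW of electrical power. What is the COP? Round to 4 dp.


COP = 333.0 / 163.4 = 2.0379

2.0379


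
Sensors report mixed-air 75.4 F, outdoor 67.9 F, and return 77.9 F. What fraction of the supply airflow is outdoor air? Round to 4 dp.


frac = (75.4 - 77.9) / (67.9 - 77.9) = 0.2500

0.2500


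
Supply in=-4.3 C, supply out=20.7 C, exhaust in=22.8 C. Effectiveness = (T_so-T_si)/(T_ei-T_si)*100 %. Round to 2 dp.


eff = (20.7-(-4.3))/(22.8-(-4.3))*100 = 92.25 %

92.25 %


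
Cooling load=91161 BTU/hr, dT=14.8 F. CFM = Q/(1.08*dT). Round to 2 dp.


CFM = 91161 / (1.08 * 14.8) = 5703.27

5703.27 CFM


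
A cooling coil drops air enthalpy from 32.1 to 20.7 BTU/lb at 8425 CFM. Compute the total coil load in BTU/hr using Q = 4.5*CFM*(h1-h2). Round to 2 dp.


Q = 4.5 * 8425 * (32.1 - 20.7) = 432202.50 BTU/hr

432202.50 BTU/hr


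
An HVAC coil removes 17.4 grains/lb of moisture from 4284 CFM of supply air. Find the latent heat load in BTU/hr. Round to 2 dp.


Q = 0.68 * 4284 * 17.4 = 50688.29 BTU/hr

50688.29 BTU/hr


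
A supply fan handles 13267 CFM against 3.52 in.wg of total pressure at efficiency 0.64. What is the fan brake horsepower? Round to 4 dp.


BHP = 13267 * 3.52 / (6356 * 0.64) = 11.4803 hp

11.4803 hp


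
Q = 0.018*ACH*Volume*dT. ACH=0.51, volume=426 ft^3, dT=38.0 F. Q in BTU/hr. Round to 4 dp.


Q = 0.018 * 0.51 * 426 * 38.0 = 148.6058 BTU/hr

148.6058 BTU/hr


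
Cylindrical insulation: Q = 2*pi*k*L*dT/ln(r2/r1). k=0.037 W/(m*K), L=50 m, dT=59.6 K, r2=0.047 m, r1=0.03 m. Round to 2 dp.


Q = 2*pi*0.037*50*59.6/ln(0.047/0.03) = 1543.12 W

1543.12 W


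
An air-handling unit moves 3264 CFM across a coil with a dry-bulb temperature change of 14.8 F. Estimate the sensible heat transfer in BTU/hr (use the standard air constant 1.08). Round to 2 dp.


Q = 1.08 * 3264 * 14.8 = 52171.78 BTU/hr

52171.78 BTU/hr


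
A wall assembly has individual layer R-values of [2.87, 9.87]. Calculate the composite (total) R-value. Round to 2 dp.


R_total = 2.87 + 9.87 = 12.74

12.74


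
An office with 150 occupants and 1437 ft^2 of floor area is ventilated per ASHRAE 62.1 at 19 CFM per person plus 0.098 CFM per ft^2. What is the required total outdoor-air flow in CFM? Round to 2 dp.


Total = 150*19 + 1437*0.098 = 2990.83 CFM

2990.83 CFM


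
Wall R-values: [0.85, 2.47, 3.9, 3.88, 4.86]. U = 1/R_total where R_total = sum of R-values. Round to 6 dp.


R_total = 0.85 + 2.47 + 3.9 + 3.88 + 4.86 = 15.96
U = 1/15.96 = 0.062657

0.062657


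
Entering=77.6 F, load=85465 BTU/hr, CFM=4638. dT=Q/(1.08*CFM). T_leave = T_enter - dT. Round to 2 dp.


dT = 85465/(1.08*4638) = 17.0622
T_leave = 77.6 - 17.0622 = 60.54 F

60.54 F


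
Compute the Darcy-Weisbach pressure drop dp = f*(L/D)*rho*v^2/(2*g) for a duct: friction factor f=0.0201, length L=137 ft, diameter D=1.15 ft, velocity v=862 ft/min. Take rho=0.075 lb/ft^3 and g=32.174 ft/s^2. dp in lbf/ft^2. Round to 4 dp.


v_fps = 862/60 = 14.3667 ft/s
dp = 0.0201*(137/1.15)*0.075*14.3667^2/(2*32.174) = 0.5760 lbf/ft^2

0.5760 lbf/ft^2


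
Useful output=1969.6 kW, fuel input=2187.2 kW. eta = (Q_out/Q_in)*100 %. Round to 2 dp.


eta = (1969.6/2187.2)*100 = 90.05 %

90.05 %


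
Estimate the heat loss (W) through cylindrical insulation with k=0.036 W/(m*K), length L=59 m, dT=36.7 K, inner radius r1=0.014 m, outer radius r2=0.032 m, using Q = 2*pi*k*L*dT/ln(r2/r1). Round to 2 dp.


Q = 2*pi*0.036*59*36.7/ln(0.032/0.014) = 592.47 W

592.47 W


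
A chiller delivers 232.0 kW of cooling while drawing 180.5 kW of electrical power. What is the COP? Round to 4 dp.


COP = 232.0 / 180.5 = 1.2853

1.2853


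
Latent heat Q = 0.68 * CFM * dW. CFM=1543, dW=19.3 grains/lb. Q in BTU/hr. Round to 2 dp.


Q = 0.68 * 1543 * 19.3 = 20250.33 BTU/hr

20250.33 BTU/hr


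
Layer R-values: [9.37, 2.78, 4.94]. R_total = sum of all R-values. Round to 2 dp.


R_total = 9.37 + 2.78 + 4.94 = 17.09

17.09


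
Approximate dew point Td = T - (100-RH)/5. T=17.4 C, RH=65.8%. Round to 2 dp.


Td = 17.4 - (100-65.8)/5 = 10.56 C

10.56 C


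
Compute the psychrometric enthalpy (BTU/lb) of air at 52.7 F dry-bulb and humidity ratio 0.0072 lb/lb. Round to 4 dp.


h = 0.24*52.7 + 0.0072*(1061+0.444*52.7) = 20.4557 BTU/lb

20.4557 BTU/lb


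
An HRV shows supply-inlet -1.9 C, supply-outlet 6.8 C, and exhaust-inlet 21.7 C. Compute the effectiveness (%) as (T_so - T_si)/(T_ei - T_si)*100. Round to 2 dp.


eff = (6.8-(-1.9))/(21.7-(-1.9))*100 = 36.86 %

36.86 %


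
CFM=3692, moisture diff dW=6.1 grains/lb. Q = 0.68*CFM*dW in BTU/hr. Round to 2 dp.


Q = 0.68 * 3692 * 6.1 = 15314.42 BTU/hr

15314.42 BTU/hr


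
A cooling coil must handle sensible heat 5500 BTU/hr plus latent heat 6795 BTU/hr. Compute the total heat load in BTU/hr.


Qt = 5500 + 6795 = 12295 BTU/hr

12295 BTU/hr


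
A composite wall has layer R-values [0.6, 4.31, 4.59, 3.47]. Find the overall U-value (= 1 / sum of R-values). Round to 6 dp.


R_total = 0.6 + 4.31 + 4.59 + 3.47 = 12.97
U = 1/12.97 = 0.077101

0.077101


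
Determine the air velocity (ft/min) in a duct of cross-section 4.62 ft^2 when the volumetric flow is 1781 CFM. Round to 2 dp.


V = 1781 / 4.62 = 385.50 ft/min

385.50 ft/min


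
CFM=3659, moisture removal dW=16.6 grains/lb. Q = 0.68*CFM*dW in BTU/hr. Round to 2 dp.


Q = 0.68 * 3659 * 16.6 = 41302.79 BTU/hr

41302.79 BTU/hr


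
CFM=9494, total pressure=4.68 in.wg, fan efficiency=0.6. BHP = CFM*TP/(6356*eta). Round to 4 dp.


BHP = 9494 * 4.68 / (6356 * 0.6) = 11.6509 hp

11.6509 hp


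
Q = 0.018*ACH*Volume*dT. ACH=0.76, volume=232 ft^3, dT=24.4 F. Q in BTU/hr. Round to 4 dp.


Q = 0.018 * 0.76 * 232 * 24.4 = 77.4397 BTU/hr

77.4397 BTU/hr


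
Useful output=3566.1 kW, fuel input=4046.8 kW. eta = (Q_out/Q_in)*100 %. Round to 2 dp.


eta = (3566.1/4046.8)*100 = 88.12 %

88.12 %


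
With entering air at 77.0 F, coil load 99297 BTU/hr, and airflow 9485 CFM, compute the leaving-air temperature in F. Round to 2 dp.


dT = 99297/(1.08*9485) = 9.6934
T_leave = 77.0 - 9.6934 = 67.31 F

67.31 F


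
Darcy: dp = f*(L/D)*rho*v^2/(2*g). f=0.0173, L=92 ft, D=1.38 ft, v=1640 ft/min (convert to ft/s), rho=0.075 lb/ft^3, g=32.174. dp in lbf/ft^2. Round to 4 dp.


v_fps = 1640/60 = 27.3333 ft/s
dp = 0.0173*(92/1.38)*0.075*27.3333^2/(2*32.174) = 1.0043 lbf/ft^2

1.0043 lbf/ft^2


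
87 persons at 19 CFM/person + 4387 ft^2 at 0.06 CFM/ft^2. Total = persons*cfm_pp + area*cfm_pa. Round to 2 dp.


Total = 87*19 + 4387*0.06 = 1916.22 CFM

1916.22 CFM


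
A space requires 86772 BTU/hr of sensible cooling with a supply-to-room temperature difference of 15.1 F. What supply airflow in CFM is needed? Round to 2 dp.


CFM = 86772 / (1.08 * 15.1) = 5320.82

5320.82 CFM


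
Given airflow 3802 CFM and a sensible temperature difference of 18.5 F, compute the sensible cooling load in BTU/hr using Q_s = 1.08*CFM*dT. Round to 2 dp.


Q = 1.08 * 3802 * 18.5 = 75963.96 BTU/hr

75963.96 BTU/hr


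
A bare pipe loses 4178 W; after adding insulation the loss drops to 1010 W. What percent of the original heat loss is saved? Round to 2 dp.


Savings = ((4178-1010)/4178)*100 = 75.83 %

75.83 %


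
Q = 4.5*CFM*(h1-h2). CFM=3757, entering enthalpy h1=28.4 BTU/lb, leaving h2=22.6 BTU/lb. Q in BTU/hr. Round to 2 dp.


Q = 4.5 * 3757 * (28.4 - 22.6) = 98057.70 BTU/hr

98057.70 BTU/hr


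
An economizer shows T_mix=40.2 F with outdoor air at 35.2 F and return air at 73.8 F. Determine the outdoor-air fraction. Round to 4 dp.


frac = (40.2 - 73.8) / (35.2 - 73.8) = 0.8705

0.8705


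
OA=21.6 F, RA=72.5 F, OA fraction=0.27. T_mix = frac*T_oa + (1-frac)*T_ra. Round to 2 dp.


T_mix = 0.27*21.6 + 0.73*72.5 = 58.76 F

58.76 F


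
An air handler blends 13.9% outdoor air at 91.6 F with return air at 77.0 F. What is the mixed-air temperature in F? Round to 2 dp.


T_mix = 77.0 + (13.9/100)*(91.6-77.0) = 79.03 F

79.03 F


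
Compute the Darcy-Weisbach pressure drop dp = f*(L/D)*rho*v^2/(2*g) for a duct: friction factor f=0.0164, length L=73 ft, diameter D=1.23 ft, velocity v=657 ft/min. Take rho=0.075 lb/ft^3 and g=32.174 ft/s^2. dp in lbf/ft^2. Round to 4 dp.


v_fps = 657/60 = 10.95 ft/s
dp = 0.0164*(73/1.23)*0.075*10.95^2/(2*32.174) = 0.1360 lbf/ft^2

0.1360 lbf/ft^2


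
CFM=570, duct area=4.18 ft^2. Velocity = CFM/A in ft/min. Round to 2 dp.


V = 570 / 4.18 = 136.36 ft/min

136.36 ft/min


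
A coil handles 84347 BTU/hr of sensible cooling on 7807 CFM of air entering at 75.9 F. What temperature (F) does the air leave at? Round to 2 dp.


dT = 84347/(1.08*7807) = 10.0037
T_leave = 75.9 - 10.0037 = 65.90 F

65.90 F


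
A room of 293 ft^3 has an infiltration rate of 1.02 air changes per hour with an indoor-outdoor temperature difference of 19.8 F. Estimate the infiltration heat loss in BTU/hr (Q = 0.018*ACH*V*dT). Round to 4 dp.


Q = 0.018 * 1.02 * 293 * 19.8 = 106.5137 BTU/hr

106.5137 BTU/hr


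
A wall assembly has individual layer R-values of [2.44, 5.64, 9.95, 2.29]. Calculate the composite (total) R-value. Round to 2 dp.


R_total = 2.44 + 5.64 + 9.95 + 2.29 = 20.32

20.32


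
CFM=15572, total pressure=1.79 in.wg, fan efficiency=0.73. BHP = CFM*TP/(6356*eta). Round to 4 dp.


BHP = 15572 * 1.79 / (6356 * 0.73) = 6.0075 hp

6.0075 hp


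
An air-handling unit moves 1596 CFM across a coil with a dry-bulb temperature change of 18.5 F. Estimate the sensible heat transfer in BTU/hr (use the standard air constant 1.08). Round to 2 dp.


Q = 1.08 * 1596 * 18.5 = 31888.08 BTU/hr

31888.08 BTU/hr


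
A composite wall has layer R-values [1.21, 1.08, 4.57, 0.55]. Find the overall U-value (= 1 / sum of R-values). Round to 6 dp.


R_total = 1.21 + 1.08 + 4.57 + 0.55 = 7.41
U = 1/7.41 = 0.134953

0.134953


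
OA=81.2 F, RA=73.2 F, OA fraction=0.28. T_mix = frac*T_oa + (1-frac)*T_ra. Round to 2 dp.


T_mix = 0.28*81.2 + 0.72*73.2 = 75.44 F

75.44 F


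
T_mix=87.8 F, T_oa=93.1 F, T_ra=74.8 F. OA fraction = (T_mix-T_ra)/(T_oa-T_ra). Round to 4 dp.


frac = (87.8 - 74.8) / (93.1 - 74.8) = 0.7104

0.7104


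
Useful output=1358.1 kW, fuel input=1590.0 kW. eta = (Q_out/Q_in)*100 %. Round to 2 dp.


eta = (1358.1/1590.0)*100 = 85.42 %

85.42 %


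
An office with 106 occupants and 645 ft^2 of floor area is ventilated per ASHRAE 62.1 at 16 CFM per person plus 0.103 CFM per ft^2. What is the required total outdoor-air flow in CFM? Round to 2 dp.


Total = 106*16 + 645*0.103 = 1762.44 CFM

1762.44 CFM


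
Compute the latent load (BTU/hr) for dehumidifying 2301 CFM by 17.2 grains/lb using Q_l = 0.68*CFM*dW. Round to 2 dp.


Q = 0.68 * 2301 * 17.2 = 26912.50 BTU/hr

26912.50 BTU/hr


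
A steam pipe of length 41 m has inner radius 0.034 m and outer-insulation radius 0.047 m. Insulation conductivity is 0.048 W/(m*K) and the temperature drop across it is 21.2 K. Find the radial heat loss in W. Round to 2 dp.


Q = 2*pi*0.048*41*21.2/ln(0.047/0.034) = 809.62 W

809.62 W


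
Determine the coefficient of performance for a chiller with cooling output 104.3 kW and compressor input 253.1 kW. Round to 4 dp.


COP = 104.3 / 253.1 = 0.4121

0.4121


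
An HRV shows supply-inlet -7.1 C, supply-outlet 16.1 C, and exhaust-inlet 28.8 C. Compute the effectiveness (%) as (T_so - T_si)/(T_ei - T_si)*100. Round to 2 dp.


eff = (16.1-(-7.1))/(28.8-(-7.1))*100 = 64.62 %

64.62 %


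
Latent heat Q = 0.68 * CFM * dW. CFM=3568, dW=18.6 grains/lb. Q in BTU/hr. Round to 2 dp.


Q = 0.68 * 3568 * 18.6 = 45128.06 BTU/hr

45128.06 BTU/hr


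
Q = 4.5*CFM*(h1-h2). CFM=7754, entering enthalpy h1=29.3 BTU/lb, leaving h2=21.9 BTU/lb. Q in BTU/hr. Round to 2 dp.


Q = 4.5 * 7754 * (29.3 - 21.9) = 258208.20 BTU/hr

258208.20 BTU/hr


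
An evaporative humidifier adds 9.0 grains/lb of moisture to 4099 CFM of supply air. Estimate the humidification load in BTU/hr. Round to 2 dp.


Q = 0.68 * 4099 * 9.0 = 25085.88 BTU/hr

25085.88 BTU/hr


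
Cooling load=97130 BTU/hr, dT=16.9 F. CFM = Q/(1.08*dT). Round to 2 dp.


CFM = 97130 / (1.08 * 16.9) = 5321.61

5321.61 CFM


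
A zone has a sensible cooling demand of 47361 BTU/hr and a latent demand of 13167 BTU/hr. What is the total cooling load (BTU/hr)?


Qt = 47361 + 13167 = 60528 BTU/hr

60528 BTU/hr


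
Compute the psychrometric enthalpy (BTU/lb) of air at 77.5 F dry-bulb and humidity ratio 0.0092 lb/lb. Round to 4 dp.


h = 0.24*77.5 + 0.0092*(1061+0.444*77.5) = 28.6778 BTU/lb

28.6778 BTU/lb


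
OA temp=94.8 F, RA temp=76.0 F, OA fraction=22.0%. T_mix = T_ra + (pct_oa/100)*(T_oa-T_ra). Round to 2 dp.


T_mix = 76.0 + (22.0/100)*(94.8-76.0) = 80.14 F

80.14 F


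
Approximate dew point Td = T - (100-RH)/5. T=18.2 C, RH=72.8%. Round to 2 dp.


Td = 18.2 - (100-72.8)/5 = 12.76 C

12.76 C


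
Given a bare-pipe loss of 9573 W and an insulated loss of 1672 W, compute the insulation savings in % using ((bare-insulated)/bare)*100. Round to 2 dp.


Savings = ((9573-1672)/9573)*100 = 82.53 %

82.53 %


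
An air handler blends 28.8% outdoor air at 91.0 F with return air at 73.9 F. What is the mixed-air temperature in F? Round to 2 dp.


T_mix = 73.9 + (28.8/100)*(91.0-73.9) = 78.82 F

78.82 F


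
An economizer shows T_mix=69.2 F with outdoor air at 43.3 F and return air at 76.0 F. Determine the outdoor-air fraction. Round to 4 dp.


frac = (69.2 - 76.0) / (43.3 - 76.0) = 0.2080

0.2080


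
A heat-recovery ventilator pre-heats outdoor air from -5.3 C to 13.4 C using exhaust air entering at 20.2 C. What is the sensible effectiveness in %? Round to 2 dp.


eff = (13.4-(-5.3))/(20.2-(-5.3))*100 = 73.33 %

73.33 %


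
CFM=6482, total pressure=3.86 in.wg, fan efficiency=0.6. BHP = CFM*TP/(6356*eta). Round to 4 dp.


BHP = 6482 * 3.86 / (6356 * 0.6) = 6.5609 hp

6.5609 hp


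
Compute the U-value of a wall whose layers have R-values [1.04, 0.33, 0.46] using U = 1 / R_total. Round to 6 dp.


R_total = 1.04 + 0.33 + 0.46 = 1.83
U = 1/1.83 = 0.546448

0.546448


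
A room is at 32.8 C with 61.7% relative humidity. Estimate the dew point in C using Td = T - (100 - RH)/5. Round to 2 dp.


Td = 32.8 - (100-61.7)/5 = 25.14 C

25.14 C


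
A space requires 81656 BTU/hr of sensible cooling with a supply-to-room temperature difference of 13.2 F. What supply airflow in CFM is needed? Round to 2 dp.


CFM = 81656 / (1.08 * 13.2) = 5727.83

5727.83 CFM


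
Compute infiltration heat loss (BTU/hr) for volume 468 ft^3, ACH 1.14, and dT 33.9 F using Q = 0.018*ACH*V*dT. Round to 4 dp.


Q = 0.018 * 1.14 * 468 * 33.9 = 325.5539 BTU/hr

325.5539 BTU/hr


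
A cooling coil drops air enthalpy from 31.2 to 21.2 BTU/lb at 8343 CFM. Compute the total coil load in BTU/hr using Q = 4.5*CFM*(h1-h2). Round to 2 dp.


Q = 4.5 * 8343 * (31.2 - 21.2) = 375435.00 BTU/hr

375435.00 BTU/hr


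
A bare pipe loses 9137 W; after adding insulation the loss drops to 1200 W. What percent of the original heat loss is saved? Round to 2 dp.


Savings = ((9137-1200)/9137)*100 = 86.87 %

86.87 %


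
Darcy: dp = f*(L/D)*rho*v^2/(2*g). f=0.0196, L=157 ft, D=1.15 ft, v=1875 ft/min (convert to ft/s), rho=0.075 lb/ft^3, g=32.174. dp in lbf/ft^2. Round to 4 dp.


v_fps = 1875/60 = 31.25 ft/s
dp = 0.0196*(157/1.15)*0.075*31.25^2/(2*32.174) = 3.0457 lbf/ft^2

3.0457 lbf/ft^2


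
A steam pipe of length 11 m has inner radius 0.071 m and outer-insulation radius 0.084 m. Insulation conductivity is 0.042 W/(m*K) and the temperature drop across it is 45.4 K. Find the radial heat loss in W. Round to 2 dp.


Q = 2*pi*0.042*11*45.4/ln(0.084/0.071) = 783.82 W

783.82 W


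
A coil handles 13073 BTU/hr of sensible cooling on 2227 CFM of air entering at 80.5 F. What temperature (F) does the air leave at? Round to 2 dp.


dT = 13073/(1.08*2227) = 5.4354
T_leave = 80.5 - 5.4354 = 75.06 F

75.06 F


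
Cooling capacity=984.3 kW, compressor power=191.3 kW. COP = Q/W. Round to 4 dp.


COP = 984.3 / 191.3 = 5.1453

5.1453


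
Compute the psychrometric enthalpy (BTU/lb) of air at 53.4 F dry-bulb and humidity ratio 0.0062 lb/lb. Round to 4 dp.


h = 0.24*53.4 + 0.0062*(1061+0.444*53.4) = 19.5412 BTU/lb

19.5412 BTU/lb


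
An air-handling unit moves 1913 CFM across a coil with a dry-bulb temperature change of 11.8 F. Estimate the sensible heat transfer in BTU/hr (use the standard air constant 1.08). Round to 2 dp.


Q = 1.08 * 1913 * 11.8 = 24379.27 BTU/hr

24379.27 BTU/hr


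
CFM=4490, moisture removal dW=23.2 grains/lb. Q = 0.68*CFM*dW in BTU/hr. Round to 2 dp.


Q = 0.68 * 4490 * 23.2 = 70834.24 BTU/hr

70834.24 BTU/hr


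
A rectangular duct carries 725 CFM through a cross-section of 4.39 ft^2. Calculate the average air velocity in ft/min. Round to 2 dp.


V = 725 / 4.39 = 165.15 ft/min

165.15 ft/min


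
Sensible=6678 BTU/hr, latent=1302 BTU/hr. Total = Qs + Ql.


Qt = 6678 + 1302 = 7980 BTU/hr

7980 BTU/hr


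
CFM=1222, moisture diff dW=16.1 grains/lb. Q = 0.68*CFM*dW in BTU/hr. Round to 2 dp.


Q = 0.68 * 1222 * 16.1 = 13378.46 BTU/hr

13378.46 BTU/hr


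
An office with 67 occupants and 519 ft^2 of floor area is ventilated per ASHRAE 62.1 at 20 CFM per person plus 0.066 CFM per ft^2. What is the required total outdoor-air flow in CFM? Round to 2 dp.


Total = 67*20 + 519*0.066 = 1374.25 CFM

1374.25 CFM


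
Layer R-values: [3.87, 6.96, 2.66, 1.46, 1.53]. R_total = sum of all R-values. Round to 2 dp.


R_total = 3.87 + 6.96 + 2.66 + 1.46 + 1.53 = 16.48

16.48


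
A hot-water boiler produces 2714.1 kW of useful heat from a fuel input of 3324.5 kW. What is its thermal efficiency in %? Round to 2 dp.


eta = (2714.1/3324.5)*100 = 81.64 %

81.64 %


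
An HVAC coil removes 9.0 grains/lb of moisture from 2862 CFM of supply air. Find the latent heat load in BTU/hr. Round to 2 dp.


Q = 0.68 * 2862 * 9.0 = 17515.44 BTU/hr

17515.44 BTU/hr


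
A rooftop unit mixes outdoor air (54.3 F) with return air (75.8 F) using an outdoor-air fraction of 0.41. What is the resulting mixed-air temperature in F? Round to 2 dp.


T_mix = 0.41*54.3 + 0.59*75.8 = 66.99 F

66.99 F


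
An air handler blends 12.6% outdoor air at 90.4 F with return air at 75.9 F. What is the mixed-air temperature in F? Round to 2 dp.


T_mix = 75.9 + (12.6/100)*(90.4-75.9) = 77.73 F

77.73 F


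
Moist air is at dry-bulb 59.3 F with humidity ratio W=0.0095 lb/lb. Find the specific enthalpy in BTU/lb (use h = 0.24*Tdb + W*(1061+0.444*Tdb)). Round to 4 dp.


h = 0.24*59.3 + 0.0095*(1061+0.444*59.3) = 24.5616 BTU/lb

24.5616 BTU/lb


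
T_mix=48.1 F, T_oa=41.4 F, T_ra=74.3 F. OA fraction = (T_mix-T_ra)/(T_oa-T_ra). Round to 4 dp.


frac = (48.1 - 74.3) / (41.4 - 74.3) = 0.7964

0.7964


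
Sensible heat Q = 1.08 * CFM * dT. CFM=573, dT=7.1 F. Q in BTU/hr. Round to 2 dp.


Q = 1.08 * 573 * 7.1 = 4393.76 BTU/hr

4393.76 BTU/hr


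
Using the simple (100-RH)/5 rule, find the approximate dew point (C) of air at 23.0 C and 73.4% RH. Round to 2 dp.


Td = 23.0 - (100-73.4)/5 = 17.68 C

17.68 C


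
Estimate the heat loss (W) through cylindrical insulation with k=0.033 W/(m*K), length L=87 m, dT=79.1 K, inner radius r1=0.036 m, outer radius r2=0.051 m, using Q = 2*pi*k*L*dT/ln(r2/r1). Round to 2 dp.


Q = 2*pi*0.033*87*79.1/ln(0.051/0.036) = 4096.64 W

4096.64 W


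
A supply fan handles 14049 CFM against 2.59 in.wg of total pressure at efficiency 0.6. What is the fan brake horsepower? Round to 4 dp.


BHP = 14049 * 2.59 / (6356 * 0.6) = 9.5414 hp

9.5414 hp


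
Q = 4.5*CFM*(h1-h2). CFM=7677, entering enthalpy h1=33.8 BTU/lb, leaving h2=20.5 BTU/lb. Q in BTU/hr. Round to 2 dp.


Q = 4.5 * 7677 * (33.8 - 20.5) = 459468.45 BTU/hr

459468.45 BTU/hr


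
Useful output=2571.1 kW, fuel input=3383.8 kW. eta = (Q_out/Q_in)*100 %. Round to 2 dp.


eta = (2571.1/3383.8)*100 = 75.98 %

75.98 %


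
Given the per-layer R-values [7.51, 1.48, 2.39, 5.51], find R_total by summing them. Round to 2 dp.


R_total = 7.51 + 1.48 + 2.39 + 5.51 = 16.89

16.89


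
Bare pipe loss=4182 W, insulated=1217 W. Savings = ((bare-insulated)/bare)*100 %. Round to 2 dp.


Savings = ((4182-1217)/4182)*100 = 70.90 %

70.90 %


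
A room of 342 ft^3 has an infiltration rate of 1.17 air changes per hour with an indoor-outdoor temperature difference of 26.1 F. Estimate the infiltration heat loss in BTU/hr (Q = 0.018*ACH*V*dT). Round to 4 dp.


Q = 0.018 * 1.17 * 342 * 26.1 = 187.9858 BTU/hr

187.9858 BTU/hr


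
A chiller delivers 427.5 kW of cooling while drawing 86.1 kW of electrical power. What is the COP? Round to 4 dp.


COP = 427.5 / 86.1 = 4.9652

4.9652


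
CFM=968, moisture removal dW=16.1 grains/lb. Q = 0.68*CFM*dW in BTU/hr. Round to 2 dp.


Q = 0.68 * 968 * 16.1 = 10597.66 BTU/hr

10597.66 BTU/hr


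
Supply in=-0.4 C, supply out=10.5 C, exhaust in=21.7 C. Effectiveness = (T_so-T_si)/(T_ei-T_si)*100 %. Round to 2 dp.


eff = (10.5-(-0.4))/(21.7-(-0.4))*100 = 49.32 %

49.32 %


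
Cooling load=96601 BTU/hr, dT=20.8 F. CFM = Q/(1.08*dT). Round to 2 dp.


CFM = 96601 / (1.08 * 20.8) = 4300.26

4300.26 CFM


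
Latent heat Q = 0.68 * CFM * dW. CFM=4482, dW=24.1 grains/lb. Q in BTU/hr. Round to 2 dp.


Q = 0.68 * 4482 * 24.1 = 73451.02 BTU/hr

73451.02 BTU/hr


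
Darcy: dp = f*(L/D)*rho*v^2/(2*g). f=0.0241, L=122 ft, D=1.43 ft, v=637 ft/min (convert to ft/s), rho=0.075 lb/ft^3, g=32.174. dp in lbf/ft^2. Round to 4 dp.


v_fps = 637/60 = 10.6167 ft/s
dp = 0.0241*(122/1.43)*0.075*10.6167^2/(2*32.174) = 0.2701 lbf/ft^2

0.2701 lbf/ft^2


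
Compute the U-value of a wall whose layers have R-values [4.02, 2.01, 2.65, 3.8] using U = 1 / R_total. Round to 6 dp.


R_total = 4.02 + 2.01 + 2.65 + 3.8 = 12.48
U = 1/12.48 = 0.080128

0.080128


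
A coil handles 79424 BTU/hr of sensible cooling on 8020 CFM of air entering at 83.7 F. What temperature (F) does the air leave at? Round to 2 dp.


dT = 79424/(1.08*8020) = 9.1697
T_leave = 83.7 - 9.1697 = 74.53 F

74.53 F


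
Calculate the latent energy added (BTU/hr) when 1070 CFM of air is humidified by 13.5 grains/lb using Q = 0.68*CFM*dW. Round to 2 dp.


Q = 0.68 * 1070 * 13.5 = 9822.60 BTU/hr

9822.60 BTU/hr


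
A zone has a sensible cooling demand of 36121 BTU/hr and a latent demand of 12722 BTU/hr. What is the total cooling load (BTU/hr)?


Qt = 36121 + 12722 = 48843 BTU/hr

48843 BTU/hr


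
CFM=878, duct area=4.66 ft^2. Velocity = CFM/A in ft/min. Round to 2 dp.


V = 878 / 4.66 = 188.41 ft/min

188.41 ft/min


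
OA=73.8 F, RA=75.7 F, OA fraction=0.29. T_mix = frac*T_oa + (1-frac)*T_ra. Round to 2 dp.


T_mix = 0.29*73.8 + 0.71*75.7 = 75.15 F

75.15 F


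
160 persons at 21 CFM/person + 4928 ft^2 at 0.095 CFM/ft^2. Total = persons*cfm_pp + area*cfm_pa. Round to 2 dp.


Total = 160*21 + 4928*0.095 = 3828.16 CFM

3828.16 CFM


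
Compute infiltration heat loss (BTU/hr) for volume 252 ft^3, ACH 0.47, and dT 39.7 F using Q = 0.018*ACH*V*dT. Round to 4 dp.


Q = 0.018 * 0.47 * 252 * 39.7 = 84.6372 BTU/hr

84.6372 BTU/hr


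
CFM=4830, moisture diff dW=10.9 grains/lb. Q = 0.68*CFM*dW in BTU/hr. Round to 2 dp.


Q = 0.68 * 4830 * 10.9 = 35799.96 BTU/hr

35799.96 BTU/hr


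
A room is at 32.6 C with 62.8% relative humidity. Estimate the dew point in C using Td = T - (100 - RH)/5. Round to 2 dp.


Td = 32.6 - (100-62.8)/5 = 25.16 C

25.16 C


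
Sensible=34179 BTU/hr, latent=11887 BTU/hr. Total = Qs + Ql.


Qt = 34179 + 11887 = 46066 BTU/hr

46066 BTU/hr


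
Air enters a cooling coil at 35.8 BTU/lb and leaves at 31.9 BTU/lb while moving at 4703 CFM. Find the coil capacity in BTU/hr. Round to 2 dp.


Q = 4.5 * 4703 * (35.8 - 31.9) = 82537.65 BTU/hr

82537.65 BTU/hr


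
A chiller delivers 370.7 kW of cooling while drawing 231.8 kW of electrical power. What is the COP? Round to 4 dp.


COP = 370.7 / 231.8 = 1.5992

1.5992


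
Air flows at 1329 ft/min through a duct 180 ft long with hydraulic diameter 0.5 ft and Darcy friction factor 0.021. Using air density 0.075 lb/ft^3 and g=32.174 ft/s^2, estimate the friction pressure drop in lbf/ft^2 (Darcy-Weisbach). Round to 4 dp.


v_fps = 1329/60 = 22.15 ft/s
dp = 0.021*(180/0.5)*0.075*22.15^2/(2*32.174) = 4.3231 lbf/ft^2

4.3231 lbf/ft^2


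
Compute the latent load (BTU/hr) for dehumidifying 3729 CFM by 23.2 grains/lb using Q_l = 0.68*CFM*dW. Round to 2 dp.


Q = 0.68 * 3729 * 23.2 = 58828.70 BTU/hr

58828.70 BTU/hr


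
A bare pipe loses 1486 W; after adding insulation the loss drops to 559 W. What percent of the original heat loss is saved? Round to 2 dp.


Savings = ((1486-559)/1486)*100 = 62.38 %

62.38 %


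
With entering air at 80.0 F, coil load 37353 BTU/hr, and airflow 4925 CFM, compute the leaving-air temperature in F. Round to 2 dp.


dT = 37353/(1.08*4925) = 7.0226
T_leave = 80.0 - 7.0226 = 72.98 F

72.98 F


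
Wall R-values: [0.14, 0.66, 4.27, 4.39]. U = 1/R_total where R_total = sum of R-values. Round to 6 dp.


R_total = 0.14 + 0.66 + 4.27 + 4.39 = 9.46
U = 1/9.46 = 0.105708

0.105708


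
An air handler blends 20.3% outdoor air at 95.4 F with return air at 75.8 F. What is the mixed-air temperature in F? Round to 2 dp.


T_mix = 75.8 + (20.3/100)*(95.4-75.8) = 79.78 F

79.78 F


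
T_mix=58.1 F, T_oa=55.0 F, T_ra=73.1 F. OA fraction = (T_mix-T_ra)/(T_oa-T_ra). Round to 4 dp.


frac = (58.1 - 73.1) / (55.0 - 73.1) = 0.8287

0.8287


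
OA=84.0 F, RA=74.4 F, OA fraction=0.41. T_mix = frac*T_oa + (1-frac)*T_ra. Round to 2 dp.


T_mix = 0.41*84.0 + 0.59*74.4 = 78.34 F

78.34 F


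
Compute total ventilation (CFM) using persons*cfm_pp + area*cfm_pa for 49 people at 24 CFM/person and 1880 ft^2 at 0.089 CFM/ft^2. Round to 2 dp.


Total = 49*24 + 1880*0.089 = 1343.32 CFM

1343.32 CFM


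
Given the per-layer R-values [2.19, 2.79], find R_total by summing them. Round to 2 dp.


R_total = 2.19 + 2.79 = 4.98

4.98


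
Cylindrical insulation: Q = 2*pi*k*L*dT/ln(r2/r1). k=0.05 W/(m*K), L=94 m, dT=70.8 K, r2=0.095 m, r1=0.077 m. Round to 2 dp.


Q = 2*pi*0.05*94*70.8/ln(0.095/0.077) = 9952.77 W

9952.77 W


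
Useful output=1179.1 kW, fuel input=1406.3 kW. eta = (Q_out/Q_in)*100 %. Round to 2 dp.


eta = (1179.1/1406.3)*100 = 83.84 %

83.84 %


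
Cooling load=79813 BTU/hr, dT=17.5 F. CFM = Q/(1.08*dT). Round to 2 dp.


CFM = 79813 / (1.08 * 17.5) = 4222.91

4222.91 CFM


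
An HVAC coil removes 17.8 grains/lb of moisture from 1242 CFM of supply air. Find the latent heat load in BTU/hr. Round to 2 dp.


Q = 0.68 * 1242 * 17.8 = 15033.17 BTU/hr

15033.17 BTU/hr
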